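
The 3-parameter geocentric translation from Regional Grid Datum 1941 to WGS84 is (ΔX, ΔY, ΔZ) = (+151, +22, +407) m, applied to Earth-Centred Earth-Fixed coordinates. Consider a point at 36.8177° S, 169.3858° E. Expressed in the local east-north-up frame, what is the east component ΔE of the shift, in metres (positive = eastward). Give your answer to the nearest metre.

The local east axis at (φ, λ) is (−sin λ, cos λ, 0), so ΔE = −sin(169.3858°)·151 + cos(169.3858°)·22 = -49.44 m.

ΔE = -49 m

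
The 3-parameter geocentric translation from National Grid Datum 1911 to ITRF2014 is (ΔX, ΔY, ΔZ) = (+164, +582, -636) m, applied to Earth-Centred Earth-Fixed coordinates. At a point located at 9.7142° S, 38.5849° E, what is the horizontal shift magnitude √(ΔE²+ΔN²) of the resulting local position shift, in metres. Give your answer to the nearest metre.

The local east axis at (φ, λ) is (−sin λ, cos λ, 0), so ΔE = −sin(38.5849°)·164 + cos(38.5849°)·582 = 352.66 m.
The local north axis is (−sin φ cos λ, −sin φ sin λ, cos φ), giving ΔN = 21.631 + 61.247 − 626.881 = -544.00 m.
Horizontal magnitude = √(ΔE² + ΔN²) = √(352.66² + (-544.00)²) = 648.31 m.

648 m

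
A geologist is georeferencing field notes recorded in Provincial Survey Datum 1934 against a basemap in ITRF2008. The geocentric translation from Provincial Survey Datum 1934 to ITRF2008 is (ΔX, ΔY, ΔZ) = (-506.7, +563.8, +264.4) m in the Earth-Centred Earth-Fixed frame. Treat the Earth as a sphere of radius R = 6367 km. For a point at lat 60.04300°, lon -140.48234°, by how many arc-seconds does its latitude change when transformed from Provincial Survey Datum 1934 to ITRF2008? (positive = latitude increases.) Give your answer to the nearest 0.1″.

sin φ = 0.866400, cos φ = 0.499350, sin λ = -0.636316, cos λ = -0.771428.
North component: ΔN = −sin φ cos λ·ΔX − sin φ sin λ·ΔY + cos φ·ΔZ = −(0.866400)(-0.771428)(-506.7) − (0.866400)(-0.636316)(563.8) + (0.499350)(264.4) = 104.19 m.
1° of latitude spans πR/180 = 111125 m, so Δφ = 104.19 / 111125 × 3600 = 3.375″.

Δφ = 3.4″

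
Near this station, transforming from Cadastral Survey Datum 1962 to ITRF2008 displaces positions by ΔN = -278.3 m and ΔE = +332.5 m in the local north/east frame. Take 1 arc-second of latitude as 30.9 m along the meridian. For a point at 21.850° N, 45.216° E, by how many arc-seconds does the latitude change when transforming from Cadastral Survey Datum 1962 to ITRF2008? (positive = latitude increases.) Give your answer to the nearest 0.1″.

1″ of latitude = 30.90 m, so Δφ = -278.3 / 30.90 = -9.006″.

Δφ = -9.0″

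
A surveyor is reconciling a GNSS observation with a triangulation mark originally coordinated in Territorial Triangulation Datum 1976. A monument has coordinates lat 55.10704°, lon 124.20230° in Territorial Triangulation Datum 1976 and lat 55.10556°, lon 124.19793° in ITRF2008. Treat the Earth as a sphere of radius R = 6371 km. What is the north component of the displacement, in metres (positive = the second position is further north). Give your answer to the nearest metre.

ΔN = -165 m

Δφ = 55.10556° − 55.10704° = -0.00148°; Δλ = 124.19793° − 124.20230° = -0.00437°.
1° along a meridian = πR/180 = 111195 m.
ΔN = Δφ × 111195 = -164.6 m; ΔE = Δλ × 111195 × cos(55.10704°) = -0.00437 × 111195 × 0.572045 = -278.0 m.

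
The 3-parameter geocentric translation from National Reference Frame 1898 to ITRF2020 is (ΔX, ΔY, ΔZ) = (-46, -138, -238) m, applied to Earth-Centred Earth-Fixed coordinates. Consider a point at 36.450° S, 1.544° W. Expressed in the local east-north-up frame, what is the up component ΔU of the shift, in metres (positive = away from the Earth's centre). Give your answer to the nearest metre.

At φ = -36.450°, λ = -1.544°: sin φ = -0.594121, cos φ = 0.804376, sin λ = -0.026945, cos λ = 0.999637.
ΔU = cos φ cos λ·ΔX + cos φ sin λ·ΔY + sin φ·ΔZ = (0.804376)(0.999637)(-46) + (0.804376)(-0.026945)(-138) + (-0.594121)(-238) = 107.40 m.

ΔU = 107 m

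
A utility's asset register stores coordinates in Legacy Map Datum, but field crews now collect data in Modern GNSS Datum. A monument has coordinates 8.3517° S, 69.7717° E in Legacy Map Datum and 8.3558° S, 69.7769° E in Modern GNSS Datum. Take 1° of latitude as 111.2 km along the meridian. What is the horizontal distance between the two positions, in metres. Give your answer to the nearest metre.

732 m

Δφ = -8.3558° − -8.3517° = -0.0041°; Δλ = 69.7769° − 69.7717° = +0.0052°.
ΔN = Δφ × 111200 = -455.9 m; ΔE = Δλ × 111200 × cos(-8.3517°) = +0.0052 × 111200 × 0.989395 = 572.1 m.
Distance = √(ΔE² + ΔN²) = √(572.1² + (-455.9)²) = 731.6 m.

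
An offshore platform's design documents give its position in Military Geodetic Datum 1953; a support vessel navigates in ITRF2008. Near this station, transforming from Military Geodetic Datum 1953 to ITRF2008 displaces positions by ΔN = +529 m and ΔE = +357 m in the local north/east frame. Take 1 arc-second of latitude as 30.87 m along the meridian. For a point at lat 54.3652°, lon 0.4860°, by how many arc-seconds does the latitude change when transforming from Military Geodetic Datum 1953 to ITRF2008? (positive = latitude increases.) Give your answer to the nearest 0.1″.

1″ of latitude = 30.87 m, so Δφ = 529.0 / 30.87 = 17.136″.

Δφ = 17.1″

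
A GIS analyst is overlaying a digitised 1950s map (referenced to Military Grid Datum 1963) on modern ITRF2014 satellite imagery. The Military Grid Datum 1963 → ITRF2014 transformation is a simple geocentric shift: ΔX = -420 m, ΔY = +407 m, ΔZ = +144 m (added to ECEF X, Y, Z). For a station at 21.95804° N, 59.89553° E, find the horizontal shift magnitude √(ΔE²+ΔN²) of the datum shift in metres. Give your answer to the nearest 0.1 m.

The local east axis at (φ, λ) is (−sin λ, cos λ, 0), so ΔE = −sin(59.89553°)·(-420) + cos(59.89553°)·407 = 567.49 m.
The local north axis is (−sin φ cos λ, −sin φ sin λ, cos φ), giving ΔN = 78.773 − 131.660 + 133.554 = 80.67 m.
Horizontal magnitude = √(ΔE² + ΔN²) = √(567.49² + 80.67²) = 573.19 m.

573.2 m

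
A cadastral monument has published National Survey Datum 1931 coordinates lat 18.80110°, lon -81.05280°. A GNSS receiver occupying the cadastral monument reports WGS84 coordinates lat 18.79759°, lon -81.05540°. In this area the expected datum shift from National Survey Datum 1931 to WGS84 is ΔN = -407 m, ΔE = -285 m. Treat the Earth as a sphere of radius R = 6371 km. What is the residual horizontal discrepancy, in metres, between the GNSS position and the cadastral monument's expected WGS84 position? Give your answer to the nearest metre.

Observed coordinate differences: Δφ = -0.00351°, Δλ = -0.00260°.
Converting to metres (1° lat = 111195 m, cos φ = 0.946643): observed ΔN = -390.3 m, observed ΔE = -273.7 m.
Subtracting the expected shift leaves a residual of -390.3 − (-407) = 16.7 m north and -273.7 − (-285) = 11.3 m east.
Residual distance = √(16.7² + 11.3²) = 20.2 m.

20 m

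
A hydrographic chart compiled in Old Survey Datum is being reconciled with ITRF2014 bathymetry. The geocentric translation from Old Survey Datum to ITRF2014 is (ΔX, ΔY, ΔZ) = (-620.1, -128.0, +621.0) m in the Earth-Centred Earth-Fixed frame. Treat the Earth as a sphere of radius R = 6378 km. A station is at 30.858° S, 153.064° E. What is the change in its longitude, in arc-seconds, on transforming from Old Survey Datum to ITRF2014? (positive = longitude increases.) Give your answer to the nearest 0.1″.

sin φ = -0.512912, cos φ = 0.858441, sin λ = 0.452995, cos λ = -0.891513.
East component: ΔE = −sin λ·ΔX + cos λ·ΔY = −(0.452995)(-620.1) + (-0.891513)(-128.0) = 395.02 m.
1° of latitude spans πR/180 = 111317 m; at latitude φ, 1° of longitude spans that × cos φ = 95559.2 m, so Δλ = 395.02 / 95559.2 × 3600 = 14.881″.

Δλ = 14.9″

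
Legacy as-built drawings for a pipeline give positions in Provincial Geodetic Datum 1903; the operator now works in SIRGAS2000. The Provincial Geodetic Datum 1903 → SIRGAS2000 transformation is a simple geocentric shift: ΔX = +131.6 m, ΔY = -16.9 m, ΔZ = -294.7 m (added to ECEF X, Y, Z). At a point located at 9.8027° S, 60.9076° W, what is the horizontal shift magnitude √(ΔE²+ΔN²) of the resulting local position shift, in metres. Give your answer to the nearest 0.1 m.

At φ = -9.8027°, λ = -60.9076°: sin φ = -0.170256, cos φ = 0.985400, sin λ = -0.873837, cos λ = 0.486219.
ΔE = −sin λ·ΔX + cos λ·ΔY = −(-0.873837)·(131.6) + (0.486219)·(-16.9) = 106.78 m.
ΔN = −sin φ cos λ·ΔX − sin φ sin λ·ΔY + cos φ·ΔZ = −(-0.170256)(0.486219)(131.6) − (-0.170256)(-0.873837)(-16.9) + (0.985400)(-294.7) = -276.99 m.
Horizontal magnitude = √(ΔE² + ΔN²) = √(106.78² + (-276.99)²) = 296.86 m.

296.9 m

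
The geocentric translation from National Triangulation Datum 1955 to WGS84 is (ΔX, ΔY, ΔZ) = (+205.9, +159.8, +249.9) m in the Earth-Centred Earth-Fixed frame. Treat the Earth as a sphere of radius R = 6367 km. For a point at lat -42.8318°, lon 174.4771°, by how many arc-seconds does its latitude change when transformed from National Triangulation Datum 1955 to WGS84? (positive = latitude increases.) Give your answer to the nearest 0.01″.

sin φ = -0.679848, cos φ = 0.733353, sin λ = 0.096244, cos λ = -0.995358.
North component: ΔN = −sin φ cos λ·ΔX − sin φ sin λ·ΔY + cos φ·ΔZ = −(-0.679848)(-0.995358)(205.9) − (-0.679848)(0.096244)(159.8) + (0.733353)(249.9) = 54.39 m.
1° of latitude spans πR/180 = 111125 m, so Δφ = 54.39 / 111125 × 3600 = 1.762″.

Δφ = 1.76″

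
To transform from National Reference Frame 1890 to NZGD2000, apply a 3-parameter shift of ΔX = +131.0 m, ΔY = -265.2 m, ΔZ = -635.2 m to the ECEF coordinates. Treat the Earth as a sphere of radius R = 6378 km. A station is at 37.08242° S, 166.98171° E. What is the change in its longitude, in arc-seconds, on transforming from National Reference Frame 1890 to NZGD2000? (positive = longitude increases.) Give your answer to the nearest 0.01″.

sin φ = -0.602963, cos φ = 0.797769, sin λ = 0.225262, cos λ = -0.974298.
East component: ΔE = −sin λ·ΔX + cos λ·ΔY = −(0.225262)(131.0) + (-0.974298)(-265.2) = 228.87 m.
1° of latitude spans πR/180 = 111317 m; at latitude φ, 1° of longitude spans that × cos φ = 88805.3 m, so Δλ = 228.87 / 88805.3 × 3600 = 9.278″.

Δλ = 9.28″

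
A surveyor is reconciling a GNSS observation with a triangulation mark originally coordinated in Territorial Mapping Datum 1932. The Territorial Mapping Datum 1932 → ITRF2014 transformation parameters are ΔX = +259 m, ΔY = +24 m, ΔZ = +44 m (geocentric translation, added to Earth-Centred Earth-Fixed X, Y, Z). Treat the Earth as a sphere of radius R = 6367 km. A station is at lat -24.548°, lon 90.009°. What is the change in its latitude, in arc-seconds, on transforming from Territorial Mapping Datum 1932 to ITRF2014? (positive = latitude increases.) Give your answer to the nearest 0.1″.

Δφ = 1.6″

sin φ = -0.415455, cos φ = 0.909614, sin λ = 1.000000, cos λ = -0.000157.
North component: ΔN = −sin φ cos λ·ΔX − sin φ sin λ·ΔY + cos φ·ΔZ = −(-0.415455)(-0.000157)(259) − (-0.415455)(1.000000)(24) + (0.909614)(44) = 49.98 m.
1° of latitude spans πR/180 = 111125 m, so Δφ = 49.98 / 111125 × 3600 = 1.619″.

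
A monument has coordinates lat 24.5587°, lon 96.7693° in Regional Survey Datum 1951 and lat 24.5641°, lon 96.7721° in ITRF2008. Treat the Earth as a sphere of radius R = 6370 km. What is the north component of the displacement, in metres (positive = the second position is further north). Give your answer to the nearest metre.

ΔN = 600 m

Δφ = 24.5641° − 24.5587° = +0.0054°; Δλ = 96.7721° − 96.7693° = +0.0028°.
1° along a meridian = πR/180 = 111177 m.
ΔN = Δφ × 111177 = 600.4 m; ΔE = Δλ × 111177 × cos(24.5587°) = +0.0028 × 111177 × 0.909536 = 283.1 m.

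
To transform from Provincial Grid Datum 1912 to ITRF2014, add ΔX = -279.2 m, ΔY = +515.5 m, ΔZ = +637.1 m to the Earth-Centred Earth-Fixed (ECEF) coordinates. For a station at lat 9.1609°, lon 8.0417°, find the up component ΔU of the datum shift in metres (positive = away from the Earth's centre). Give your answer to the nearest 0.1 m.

ΔU = -100.3 m

At φ = 9.1609°, λ = 8.0417°: sin φ = 0.159208, cos φ = 0.987245, sin λ = 0.139894, cos λ = 0.990167.
ΔU = cos φ cos λ·ΔX + cos φ sin λ·ΔY + sin φ·ΔZ = (0.987245)(0.990167)(-279.2) + (0.987245)(0.139894)(515.5) + (0.159208)(637.1) = -100.30 m.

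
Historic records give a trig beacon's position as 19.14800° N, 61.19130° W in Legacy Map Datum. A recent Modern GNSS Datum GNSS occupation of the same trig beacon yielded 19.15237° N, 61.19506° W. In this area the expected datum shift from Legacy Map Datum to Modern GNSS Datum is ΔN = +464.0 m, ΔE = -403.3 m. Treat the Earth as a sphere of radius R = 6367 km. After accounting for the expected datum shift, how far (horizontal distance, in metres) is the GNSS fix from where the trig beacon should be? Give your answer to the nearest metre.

Observed coordinate differences: Δφ = +0.00437°, Δλ = -0.00376°.
Converting to metres (1° lat = 111125 m, cos φ = 0.944674): observed ΔN = 485.6 m, observed ΔE = -394.7 m.
Subtracting the expected shift leaves a residual of 485.6 − (464.0) = 21.6 m north and -394.7 − (-403.3) = 8.6 m east.
Residual distance = √(21.6² + 8.6²) = 23.3 m.

23 m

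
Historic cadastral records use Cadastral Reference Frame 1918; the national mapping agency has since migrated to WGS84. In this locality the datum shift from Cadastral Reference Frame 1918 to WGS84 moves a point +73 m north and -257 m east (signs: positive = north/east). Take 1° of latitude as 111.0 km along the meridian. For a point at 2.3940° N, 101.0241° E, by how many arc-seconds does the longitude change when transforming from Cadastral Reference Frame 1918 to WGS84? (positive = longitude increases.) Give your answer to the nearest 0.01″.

Δλ = -8.34″

At latitude 2.3940°, cos φ = 0.999127.
1° of longitude at this latitude = 111.0 × cos φ = 110.90 km, so Δλ = -257.0 / 110903.1 = -0.0023173° = -8.342″.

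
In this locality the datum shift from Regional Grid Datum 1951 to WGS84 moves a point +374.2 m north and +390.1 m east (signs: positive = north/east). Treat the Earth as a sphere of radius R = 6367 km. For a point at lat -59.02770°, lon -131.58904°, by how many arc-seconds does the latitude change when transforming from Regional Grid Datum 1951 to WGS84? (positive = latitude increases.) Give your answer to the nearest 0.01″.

Δφ = 12.12″

On a sphere of radius R, 1 rad of latitude = R, so Δφ = ΔN / R = 374.2 / 6367000 = 5.8772e-05 rad = 12.123″.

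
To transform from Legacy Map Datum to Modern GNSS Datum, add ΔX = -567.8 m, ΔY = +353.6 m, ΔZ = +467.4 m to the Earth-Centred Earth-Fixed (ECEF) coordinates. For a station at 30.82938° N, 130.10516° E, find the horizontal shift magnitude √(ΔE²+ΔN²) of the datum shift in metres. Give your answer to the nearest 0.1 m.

219.8 m

At φ = 30.82938°, λ = 130.10516°: sin φ = 0.512483, cos φ = 0.858697, sin λ = 0.764863, cos λ = -0.644193.
ΔE = −sin λ·ΔX + cos λ·ΔY = −(0.764863)·(-567.8) + (-0.644193)·(353.6) = 206.50 m.
ΔN = −sin φ cos λ·ΔX − sin φ sin λ·ΔY + cos φ·ΔZ = −(0.512483)(-0.644193)(-567.8) − (0.512483)(0.764863)(353.6) + (0.858697)(467.4) = 75.30 m.
Horizontal magnitude = √(ΔE² + ΔN²) = √(206.50² + 75.30²) = 219.80 m.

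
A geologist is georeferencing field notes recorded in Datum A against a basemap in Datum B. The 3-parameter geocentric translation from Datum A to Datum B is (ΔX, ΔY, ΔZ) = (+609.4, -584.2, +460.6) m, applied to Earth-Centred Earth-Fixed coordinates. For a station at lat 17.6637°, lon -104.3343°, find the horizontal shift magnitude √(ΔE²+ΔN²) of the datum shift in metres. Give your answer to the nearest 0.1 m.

798.9 m

At φ = 17.6637°, λ = -104.3343°: sin φ = 0.303429, cos φ = 0.952854, sin λ = -0.968868, cos λ = -0.247579.
ΔE = −sin λ·ΔX + cos λ·ΔY = −(-0.968868)·(609.4) + (-0.247579)·(-584.2) = 735.06 m.
ΔN = −sin φ cos λ·ΔX − sin φ sin λ·ΔY + cos φ·ΔZ = −(0.303429)(-0.247579)(609.4) − (0.303429)(-0.968868)(-584.2) + (0.952854)(460.6) = 312.92 m.
Horizontal magnitude = √(ΔE² + ΔN²) = √(735.06² + 312.92²) = 798.90 m.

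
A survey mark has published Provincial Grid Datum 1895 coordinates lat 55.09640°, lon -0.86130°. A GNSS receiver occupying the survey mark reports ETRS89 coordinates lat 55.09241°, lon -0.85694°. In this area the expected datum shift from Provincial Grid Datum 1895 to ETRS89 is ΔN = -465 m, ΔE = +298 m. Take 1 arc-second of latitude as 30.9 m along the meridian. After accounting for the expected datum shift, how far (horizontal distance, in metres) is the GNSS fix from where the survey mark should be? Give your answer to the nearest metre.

Observed coordinate differences: Δφ = -0.00399°, Δλ = +0.00436°.
Converting to metres (1° lat = 111240 m, cos φ = 0.572197): observed ΔN = -443.8 m, observed ΔE = 277.5 m.
Subtracting the expected shift leaves a residual of -443.8 − (-465) = 21.2 m north and 277.5 − (298) = -20.5 m east.
Residual distance = √(21.2² + (-20.5)²) = 29.4 m.

29 m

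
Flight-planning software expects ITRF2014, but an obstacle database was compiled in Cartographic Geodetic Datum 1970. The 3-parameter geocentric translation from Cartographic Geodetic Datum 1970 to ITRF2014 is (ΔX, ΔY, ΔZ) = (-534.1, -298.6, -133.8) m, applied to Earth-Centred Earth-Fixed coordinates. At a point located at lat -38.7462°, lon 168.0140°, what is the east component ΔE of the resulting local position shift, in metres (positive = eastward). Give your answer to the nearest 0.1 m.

The local east axis at (φ, λ) is (−sin λ, cos λ, 0), so ΔE = −sin(168.0140°)·(-534.1) + cos(168.0140°)·(-298.6) = 403.01 m.

ΔE = 403.0 m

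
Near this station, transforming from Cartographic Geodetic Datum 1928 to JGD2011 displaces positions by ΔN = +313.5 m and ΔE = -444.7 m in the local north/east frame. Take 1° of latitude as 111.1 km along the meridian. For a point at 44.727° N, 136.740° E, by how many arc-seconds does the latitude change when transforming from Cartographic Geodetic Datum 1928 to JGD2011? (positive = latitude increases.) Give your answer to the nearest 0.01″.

Δφ = 10.16″

1° of latitude = 111.1 km, so Δφ = 313.5 / 111100 = 0.0028218° = 10.158″.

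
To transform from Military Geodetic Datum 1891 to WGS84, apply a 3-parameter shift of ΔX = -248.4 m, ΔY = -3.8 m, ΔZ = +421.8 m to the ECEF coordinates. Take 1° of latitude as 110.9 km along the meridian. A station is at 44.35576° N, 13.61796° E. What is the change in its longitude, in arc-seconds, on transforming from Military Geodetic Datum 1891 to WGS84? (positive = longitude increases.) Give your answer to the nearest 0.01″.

Δλ = 2.49″

sin φ = 0.699111, cos φ = 0.715013, sin λ = 0.235447, cos λ = 0.971887.
East component: ΔE = −sin λ·ΔX + cos λ·ΔY = −(0.235447)(-248.4) + (0.971887)(-3.8) = 54.79 m.
1° of latitude spans 110900 m; at latitude φ, 1° of longitude spans that × cos φ = 79294.9 m, so Δλ = 54.79 / 79294.9 × 3600 = 2.488″.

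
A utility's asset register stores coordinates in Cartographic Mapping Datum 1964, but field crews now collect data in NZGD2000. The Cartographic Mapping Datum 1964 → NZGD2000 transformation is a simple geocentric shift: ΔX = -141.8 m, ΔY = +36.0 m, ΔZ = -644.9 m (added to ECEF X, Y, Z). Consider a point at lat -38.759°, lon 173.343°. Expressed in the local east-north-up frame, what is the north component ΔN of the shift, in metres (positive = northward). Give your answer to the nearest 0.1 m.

ΔN = -412.1 m

The local north axis is (−sin φ cos λ, −sin φ sin λ, cos φ), giving ΔN = 88.175 + 2.613 − 502.884 = -412.10 m.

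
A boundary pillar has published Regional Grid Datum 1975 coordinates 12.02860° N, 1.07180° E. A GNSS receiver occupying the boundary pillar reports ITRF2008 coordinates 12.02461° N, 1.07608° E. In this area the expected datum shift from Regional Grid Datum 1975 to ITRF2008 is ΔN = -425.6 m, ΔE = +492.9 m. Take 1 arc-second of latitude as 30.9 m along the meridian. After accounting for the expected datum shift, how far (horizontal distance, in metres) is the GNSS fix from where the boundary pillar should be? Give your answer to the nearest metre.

33 m

Observed coordinate differences: Δφ = -0.00399°, Δλ = +0.00428°.
Converting to metres (1° lat = 111240 m, cos φ = 0.978044): observed ΔN = -443.8 m, observed ΔE = 465.7 m.
Subtracting the expected shift leaves a residual of -443.8 − (-425.6) = -18.2 m north and 465.7 − (492.9) = -27.2 m east.
Residual distance = √((-18.2)² + (-27.2)²) = 32.8 m.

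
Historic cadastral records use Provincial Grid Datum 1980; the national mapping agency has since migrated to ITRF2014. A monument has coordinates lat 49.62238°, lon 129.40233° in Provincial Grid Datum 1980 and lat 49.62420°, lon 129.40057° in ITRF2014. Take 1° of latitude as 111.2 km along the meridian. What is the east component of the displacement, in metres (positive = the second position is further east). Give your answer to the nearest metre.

ΔE = -127 m

Δφ = 49.62420° − 49.62238° = +0.00182°; Δλ = 129.40057° − 129.40233° = -0.00176°.
ΔN = Δφ × 111200 = 202.4 m; ΔE = Δλ × 111200 × cos(49.62238°) = -0.00176 × 111200 × 0.647822 = -126.8 m.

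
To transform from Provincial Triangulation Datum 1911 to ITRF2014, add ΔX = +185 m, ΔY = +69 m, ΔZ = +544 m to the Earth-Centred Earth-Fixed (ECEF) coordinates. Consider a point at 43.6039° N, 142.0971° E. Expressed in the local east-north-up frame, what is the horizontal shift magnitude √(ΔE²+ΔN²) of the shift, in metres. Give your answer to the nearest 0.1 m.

494.8 m

At φ = 43.6039°, λ = 142.0971°: sin φ = 0.689669, cos φ = 0.724125, sin λ = 0.614325, cos λ = -0.789053.
ΔE = −sin λ·ΔX + cos λ·ΔY = −(0.614325)·(185) + (-0.789053)·(69) = -168.09 m.
ΔN = −sin φ cos λ·ΔX − sin φ sin λ·ΔY + cos φ·ΔZ = −(0.689669)(-0.789053)(185) − (0.689669)(0.614325)(69) + (0.724125)(544) = 465.36 m.
Horizontal magnitude = √(ΔE² + ΔN²) = √((-168.09)² + 465.36²) = 494.79 m.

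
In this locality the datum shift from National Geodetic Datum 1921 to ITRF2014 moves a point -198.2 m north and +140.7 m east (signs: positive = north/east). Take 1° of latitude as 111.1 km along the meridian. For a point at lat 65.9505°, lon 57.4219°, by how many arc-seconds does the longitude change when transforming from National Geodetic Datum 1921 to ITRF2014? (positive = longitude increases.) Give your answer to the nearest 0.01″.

Δλ = 11.19″

At latitude 65.9505°, cos φ = 0.407526.
1° of longitude at this latitude = 111.1 × cos φ = 45.28 km, so Δλ = 140.7 / 45276.1 = 0.0031076° = 11.187″.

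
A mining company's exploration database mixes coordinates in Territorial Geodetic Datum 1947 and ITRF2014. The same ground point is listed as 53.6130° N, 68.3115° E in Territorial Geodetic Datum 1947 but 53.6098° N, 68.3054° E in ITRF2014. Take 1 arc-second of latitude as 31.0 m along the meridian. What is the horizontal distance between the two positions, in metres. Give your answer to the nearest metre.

Δφ = 53.6098° − 53.6130° = -0.0032°; Δλ = 68.3054° − 68.3115° = -0.0061°.
1° of latitude = 3600 × 31.00 = 111600 m.
ΔN = Δφ × 111600 = -357.1 m; ΔE = Δλ × 111600 × cos(53.6130°) = -0.0061 × 111600 × 0.593236 = -403.9 m.
Distance = √(ΔE² + ΔN²) = √((-403.9)² + (-357.1)²) = 539.1 m.

539 m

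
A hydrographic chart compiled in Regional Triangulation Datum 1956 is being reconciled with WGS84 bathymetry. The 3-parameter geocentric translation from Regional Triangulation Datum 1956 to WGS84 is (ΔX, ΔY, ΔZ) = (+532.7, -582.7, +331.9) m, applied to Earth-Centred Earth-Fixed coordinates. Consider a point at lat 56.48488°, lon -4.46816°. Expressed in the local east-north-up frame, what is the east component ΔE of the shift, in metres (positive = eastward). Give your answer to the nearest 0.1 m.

ΔE = -539.4 m

At φ = 56.48488°, λ = -4.46816°: sin φ = 0.833740, cos φ = 0.552157, sin λ = -0.077905, cos λ = 0.996961.
ΔE = −sin λ·ΔX + cos λ·ΔY = −(-0.077905)·(532.7) + (0.996961)·(-582.7) = -539.43 m.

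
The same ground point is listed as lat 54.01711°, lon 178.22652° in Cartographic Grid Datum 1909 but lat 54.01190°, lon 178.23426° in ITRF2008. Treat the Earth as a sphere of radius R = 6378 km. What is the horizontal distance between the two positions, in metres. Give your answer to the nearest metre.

Δφ = 54.01190° − 54.01711° = -0.00521°; Δλ = 178.23426° − 178.22652° = +0.00774°.
1° along a meridian = πR/180 = 111317 m.
ΔN = Δφ × 111317 = -580.0 m; ΔE = Δλ × 111317 × cos(54.01711°) = +0.00774 × 111317 × 0.587544 = 506.2 m.
Distance = √(ΔE² + ΔN²) = √(506.2² + (-580.0)²) = 769.8 m.

770 m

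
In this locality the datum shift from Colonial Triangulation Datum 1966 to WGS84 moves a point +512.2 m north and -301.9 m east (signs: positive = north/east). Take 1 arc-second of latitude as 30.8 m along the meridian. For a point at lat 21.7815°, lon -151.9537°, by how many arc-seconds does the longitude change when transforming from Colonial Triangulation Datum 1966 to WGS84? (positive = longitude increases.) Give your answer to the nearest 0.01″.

At latitude 21.7815°, cos φ = 0.928606.
1″ of longitude at this latitude = 30.80 × cos φ = 28.6011 m, so Δλ = -301.9 / 28.6011 = -10.556″.

Δλ = -10.56″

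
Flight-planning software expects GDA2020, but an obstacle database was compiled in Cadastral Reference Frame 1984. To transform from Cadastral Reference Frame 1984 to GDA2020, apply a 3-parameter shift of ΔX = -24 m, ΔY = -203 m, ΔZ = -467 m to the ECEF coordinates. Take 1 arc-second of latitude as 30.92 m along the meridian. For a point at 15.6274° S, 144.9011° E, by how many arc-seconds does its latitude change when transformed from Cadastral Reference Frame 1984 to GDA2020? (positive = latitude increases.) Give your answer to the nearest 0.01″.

sin φ = -0.269380, cos φ = 0.963034, sin λ = 0.574990, cos λ = -0.818161.
North component: ΔN = −sin φ cos λ·ΔX − sin φ sin λ·ΔY + cos φ·ΔZ = −(-0.269380)(-0.818161)(-24) − (-0.269380)(0.574990)(-203) + (0.963034)(-467) = -475.89 m.
1° of latitude spans 3600 × 30.92 = 111312 m, so Δφ = -475.89 / 111312 × 3600 = -15.391″.

Δφ = -15.39″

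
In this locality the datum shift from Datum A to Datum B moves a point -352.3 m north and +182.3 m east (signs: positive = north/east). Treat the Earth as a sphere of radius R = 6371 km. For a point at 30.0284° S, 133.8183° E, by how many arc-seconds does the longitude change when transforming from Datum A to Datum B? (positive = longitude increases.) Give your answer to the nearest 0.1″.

Δλ = 6.8″

At latitude -30.0284°, cos φ = 0.865777.
One radian of longitude at latitude φ spans R cos φ, so Δλ = ΔE / (R cos φ) = 182.3 / (6371000 × 0.865777) = 3.3050e-05 rad = 6.817″.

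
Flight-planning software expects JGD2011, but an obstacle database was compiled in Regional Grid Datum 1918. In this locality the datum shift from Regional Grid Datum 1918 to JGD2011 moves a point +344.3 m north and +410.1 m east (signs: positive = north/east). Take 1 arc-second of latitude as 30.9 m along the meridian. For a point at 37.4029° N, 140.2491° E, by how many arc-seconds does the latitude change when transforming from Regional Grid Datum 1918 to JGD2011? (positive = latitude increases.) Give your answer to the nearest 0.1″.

1″ of latitude = 30.90 m, so Δφ = 344.3 / 30.90 = 11.142″.

Δφ = 11.1″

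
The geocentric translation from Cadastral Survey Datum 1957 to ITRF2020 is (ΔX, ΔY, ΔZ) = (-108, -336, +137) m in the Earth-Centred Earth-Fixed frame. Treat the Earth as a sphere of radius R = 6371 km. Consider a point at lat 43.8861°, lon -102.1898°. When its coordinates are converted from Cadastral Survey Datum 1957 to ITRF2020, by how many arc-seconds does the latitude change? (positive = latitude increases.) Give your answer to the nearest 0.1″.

Δφ = -4.7″

sin φ = 0.693227, cos φ = 0.720719, sin λ = -0.977453, cos λ = -0.211151.
North component: ΔN = −sin φ cos λ·ΔX − sin φ sin λ·ΔY + cos φ·ΔZ = −(0.693227)(-0.211151)(-108) − (0.693227)(-0.977453)(-336) + (0.720719)(137) = -144.74 m.
1° of latitude spans πR/180 = 111195 m, so Δφ = -144.74 / 111195 × 3600 = -4.686″.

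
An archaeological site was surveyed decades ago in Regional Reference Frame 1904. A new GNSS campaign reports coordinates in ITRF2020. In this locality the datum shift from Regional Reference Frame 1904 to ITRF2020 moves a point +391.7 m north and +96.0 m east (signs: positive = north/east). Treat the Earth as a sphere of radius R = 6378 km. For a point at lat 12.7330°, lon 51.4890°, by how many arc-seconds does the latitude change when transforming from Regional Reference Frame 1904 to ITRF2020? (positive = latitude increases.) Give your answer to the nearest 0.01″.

On a sphere of radius R, 1 rad of latitude = R, so Δφ = ΔN / R = 391.7 / 6378000 = 6.1414e-05 rad = 12.668″.

Δφ = 12.67″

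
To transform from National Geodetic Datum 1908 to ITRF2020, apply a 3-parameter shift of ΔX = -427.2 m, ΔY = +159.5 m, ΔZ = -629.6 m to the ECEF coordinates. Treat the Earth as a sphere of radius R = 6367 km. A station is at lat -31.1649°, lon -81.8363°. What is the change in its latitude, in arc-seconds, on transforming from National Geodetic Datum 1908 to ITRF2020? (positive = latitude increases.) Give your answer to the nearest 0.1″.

Δφ = -21.1″

sin φ = -0.517503, cos φ = 0.855681, sin λ = -0.989866, cos λ = 0.142002.
North component: ΔN = −sin φ cos λ·ΔX − sin φ sin λ·ΔY + cos φ·ΔZ = −(-0.517503)(0.142002)(-427.2) − (-0.517503)(-0.989866)(159.5) + (0.855681)(-629.6) = -651.84 m.
1° of latitude spans πR/180 = 111125 m, so Δφ = -651.84 / 111125 × 3600 = -21.117″.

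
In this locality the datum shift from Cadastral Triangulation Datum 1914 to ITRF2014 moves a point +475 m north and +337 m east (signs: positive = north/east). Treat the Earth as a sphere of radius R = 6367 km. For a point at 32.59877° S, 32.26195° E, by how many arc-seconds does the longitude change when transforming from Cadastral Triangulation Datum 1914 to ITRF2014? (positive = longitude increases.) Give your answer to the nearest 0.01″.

Δλ = 12.96″

At latitude -32.59877°, cos φ = 0.842464.
One radian of longitude at latitude φ spans R cos φ, so Δλ = ΔE / (R cos φ) = 337.0 / (6367000 × 0.842464) = 6.2827e-05 rad = 12.959″.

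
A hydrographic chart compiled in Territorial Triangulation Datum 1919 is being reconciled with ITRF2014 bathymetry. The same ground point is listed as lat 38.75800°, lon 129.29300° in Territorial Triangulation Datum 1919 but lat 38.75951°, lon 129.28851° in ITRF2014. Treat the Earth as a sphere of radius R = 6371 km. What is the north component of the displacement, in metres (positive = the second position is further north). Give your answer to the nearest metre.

ΔN = 168 m

Δφ = 38.75951° − 38.75800° = +0.00151°; Δλ = 129.28851° − 129.29300° = -0.00449°.
1° along a meridian = πR/180 = 111195 m.
ΔN = Δφ × 111195 = 167.9 m; ΔE = Δλ × 111195 × cos(38.75800°) = -0.00449 × 111195 × 0.779797 = -389.3 m.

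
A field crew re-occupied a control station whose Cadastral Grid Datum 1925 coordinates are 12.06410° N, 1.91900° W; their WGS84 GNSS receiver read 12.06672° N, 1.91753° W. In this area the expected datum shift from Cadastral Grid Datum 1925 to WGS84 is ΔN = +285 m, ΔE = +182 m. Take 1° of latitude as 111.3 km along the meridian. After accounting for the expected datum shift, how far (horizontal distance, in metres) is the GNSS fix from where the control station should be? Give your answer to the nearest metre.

23 m

Observed coordinate differences: Δφ = +0.00262°, Δλ = +0.00147°.
Converting to metres (1° lat = 111300 m, cos φ = 0.977914): observed ΔN = 291.6 m, observed ΔE = 160.0 m.
Subtracting the expected shift leaves a residual of 291.6 − (285) = 6.6 m north and 160.0 − (182) = -22.0 m east.
Residual distance = √(6.6² + (-22.0)²) = 23.0 m.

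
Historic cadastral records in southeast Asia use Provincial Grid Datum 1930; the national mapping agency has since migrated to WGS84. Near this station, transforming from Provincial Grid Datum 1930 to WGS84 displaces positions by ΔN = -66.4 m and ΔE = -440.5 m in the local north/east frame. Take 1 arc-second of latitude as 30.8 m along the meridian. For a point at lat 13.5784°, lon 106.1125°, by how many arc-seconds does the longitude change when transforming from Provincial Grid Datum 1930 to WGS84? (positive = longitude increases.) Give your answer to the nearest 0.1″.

At latitude 13.5784°, cos φ = 0.972050.
1″ of longitude at this latitude = 30.80 × cos φ = 29.9391 m, so Δλ = -440.5 / 29.9391 = -14.713″.

Δλ = -14.7″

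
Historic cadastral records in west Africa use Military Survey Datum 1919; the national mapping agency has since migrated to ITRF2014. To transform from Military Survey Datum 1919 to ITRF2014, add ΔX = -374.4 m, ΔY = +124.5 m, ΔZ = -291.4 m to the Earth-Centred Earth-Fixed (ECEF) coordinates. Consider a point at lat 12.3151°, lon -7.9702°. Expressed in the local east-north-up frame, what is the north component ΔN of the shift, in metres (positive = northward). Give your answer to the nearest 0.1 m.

At φ = 12.3151°, λ = -7.9702°: sin φ = 0.213288, cos φ = 0.976989, sin λ = -0.138658, cos λ = 0.990340.
ΔN = −sin φ cos λ·ΔX − sin φ sin λ·ΔY + cos φ·ΔZ = −(0.213288)(0.990340)(-374.4) − (0.213288)(-0.138658)(124.5) + (0.976989)(-291.4) = -201.93 m.

ΔN = -201.9 m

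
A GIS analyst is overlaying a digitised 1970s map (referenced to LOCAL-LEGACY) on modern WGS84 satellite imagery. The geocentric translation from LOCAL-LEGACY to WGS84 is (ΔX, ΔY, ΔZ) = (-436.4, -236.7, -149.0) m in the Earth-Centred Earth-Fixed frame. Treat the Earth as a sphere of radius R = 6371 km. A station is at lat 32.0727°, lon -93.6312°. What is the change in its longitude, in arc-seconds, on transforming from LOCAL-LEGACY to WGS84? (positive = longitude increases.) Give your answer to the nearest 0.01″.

Δλ = -16.07″

sin φ = 0.530995, cos φ = 0.847375, sin λ = -0.997992, cos λ = -0.063334.
East component: ΔE = −sin λ·ΔX + cos λ·ΔY = −(-0.997992)(-436.4) + (-0.063334)(-236.7) = -420.53 m.
1° of latitude spans πR/180 = 111195 m; at latitude φ, 1° of longitude spans that × cos φ = 94223.8 m, so Δλ = -420.53 / 94223.8 × 3600 = -16.067″.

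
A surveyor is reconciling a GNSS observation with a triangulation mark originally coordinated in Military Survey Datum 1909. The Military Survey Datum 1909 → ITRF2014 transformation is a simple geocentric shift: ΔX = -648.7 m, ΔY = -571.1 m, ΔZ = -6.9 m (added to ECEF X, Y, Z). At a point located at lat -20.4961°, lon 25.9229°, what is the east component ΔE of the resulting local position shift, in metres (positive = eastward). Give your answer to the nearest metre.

ΔE = -230 m

At φ = -20.4961°, λ = 25.9229°: sin φ = -0.350144, cos φ = 0.936696, sin λ = 0.437161, cos λ = 0.899383.
ΔE = −sin λ·ΔX + cos λ·ΔY = −(0.437161)·(-648.7) + (0.899383)·(-571.1) = -230.05 m.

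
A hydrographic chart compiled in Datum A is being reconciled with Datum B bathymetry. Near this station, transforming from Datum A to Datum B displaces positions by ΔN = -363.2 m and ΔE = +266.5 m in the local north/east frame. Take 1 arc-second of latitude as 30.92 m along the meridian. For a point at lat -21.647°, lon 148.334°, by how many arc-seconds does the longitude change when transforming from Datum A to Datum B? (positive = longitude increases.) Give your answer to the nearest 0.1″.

At latitude -21.647°, cos φ = 0.929474.
1″ of longitude at this latitude = 30.92 × cos φ = 28.7393 m, so Δλ = 266.5 / 28.7393 = 9.273″.

Δλ = 9.3″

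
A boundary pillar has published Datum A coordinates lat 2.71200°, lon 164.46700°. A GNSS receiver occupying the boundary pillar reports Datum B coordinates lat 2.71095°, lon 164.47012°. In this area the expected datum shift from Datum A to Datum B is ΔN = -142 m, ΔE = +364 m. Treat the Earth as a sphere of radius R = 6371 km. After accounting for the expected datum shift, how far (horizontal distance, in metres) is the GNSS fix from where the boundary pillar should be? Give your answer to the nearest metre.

Observed coordinate differences: Δφ = -0.00105°, Δλ = +0.00312°.
Converting to metres (1° lat = 111195 m, cos φ = 0.998880): observed ΔN = -116.8 m, observed ΔE = 346.5 m.
Subtracting the expected shift leaves a residual of -116.8 − (-142) = 25.2 m north and 346.5 − (364) = -17.5 m east.
Residual distance = √(25.2² + (-17.5)²) = 30.7 m.

31 m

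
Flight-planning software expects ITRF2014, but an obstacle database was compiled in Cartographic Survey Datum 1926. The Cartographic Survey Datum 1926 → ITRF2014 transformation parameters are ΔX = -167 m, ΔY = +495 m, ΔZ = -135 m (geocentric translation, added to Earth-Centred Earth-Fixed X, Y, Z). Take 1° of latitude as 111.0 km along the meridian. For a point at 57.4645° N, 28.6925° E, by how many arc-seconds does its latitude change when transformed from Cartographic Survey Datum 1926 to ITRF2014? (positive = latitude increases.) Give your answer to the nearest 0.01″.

Δφ = -4.85″

sin φ = 0.843058, cos φ = 0.537822, sin λ = 0.480109, cos λ = 0.877209.
North component: ΔN = −sin φ cos λ·ΔX − sin φ sin λ·ΔY + cos φ·ΔZ = −(0.843058)(0.877209)(-167) − (0.843058)(0.480109)(495) + (0.537822)(-135) = -149.46 m.
1° of latitude spans 111000 m, so Δφ = -149.46 / 111000 × 3600 = -4.847″.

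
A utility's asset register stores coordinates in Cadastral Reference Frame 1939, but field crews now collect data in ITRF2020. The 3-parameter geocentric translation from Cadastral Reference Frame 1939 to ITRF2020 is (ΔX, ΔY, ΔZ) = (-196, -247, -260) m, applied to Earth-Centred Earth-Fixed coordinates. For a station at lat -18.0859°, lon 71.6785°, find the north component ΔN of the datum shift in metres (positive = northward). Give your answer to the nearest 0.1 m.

At φ = -18.0859°, λ = 71.6785°: sin φ = -0.310443, cos φ = 0.950592, sin λ = 0.949308, cos λ = 0.314349.
ΔN = −sin φ cos λ·ΔX − sin φ sin λ·ΔY + cos φ·ΔZ = −(-0.310443)(0.314349)(-196) − (-0.310443)(0.949308)(-247) + (0.950592)(-260) = -339.07 m.

ΔN = -339.1 m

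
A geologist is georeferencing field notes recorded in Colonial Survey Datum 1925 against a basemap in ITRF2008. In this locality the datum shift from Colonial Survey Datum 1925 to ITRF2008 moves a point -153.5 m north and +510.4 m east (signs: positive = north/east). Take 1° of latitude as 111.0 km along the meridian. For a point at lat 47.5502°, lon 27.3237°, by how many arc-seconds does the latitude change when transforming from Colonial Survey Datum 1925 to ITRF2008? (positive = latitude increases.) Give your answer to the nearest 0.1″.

1° of latitude = 111.0 km, so Δφ = -153.5 / 111000 = -0.0013829° = -4.978″.

Δφ = -5.0″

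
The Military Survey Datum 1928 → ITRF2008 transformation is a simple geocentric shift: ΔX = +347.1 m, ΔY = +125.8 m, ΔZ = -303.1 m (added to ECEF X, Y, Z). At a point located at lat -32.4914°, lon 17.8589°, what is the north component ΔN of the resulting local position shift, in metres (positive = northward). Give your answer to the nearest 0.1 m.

The local north axis is (−sin φ cos λ, −sin φ sin λ, cos φ), giving ΔN = 177.468 + 20.724 − 255.656 = -57.46 m.

ΔN = -57.5 m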